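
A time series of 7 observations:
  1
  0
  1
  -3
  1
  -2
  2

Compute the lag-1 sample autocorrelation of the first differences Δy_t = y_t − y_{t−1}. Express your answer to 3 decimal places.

-0.760

First differences Δy: -1, 1, -4, 4, -3, 4
Mean of differences = 0.1667
Numerator Σ(Δy_t−Δȳ)(Δy_{t+1}−Δȳ) = -44.6944
Denominator Σ(Δy_t−Δȳ)² = 58.8333
r_1(Δy) = -44.6944 / 58.8333 = -0.760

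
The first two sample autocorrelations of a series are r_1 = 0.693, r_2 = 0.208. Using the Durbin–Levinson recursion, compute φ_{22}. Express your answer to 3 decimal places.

-0.524

φ_{22} = (r_2 − r_1²) / (1 − r_1²)
r_1² = (0.693)² = 0.480249
Numerator = 0.208 − 0.4802 = -0.2722; denominator = 1 − 0.4802 = 0.5198
φ_{22} = -0.2722 / 0.5198 = -0.524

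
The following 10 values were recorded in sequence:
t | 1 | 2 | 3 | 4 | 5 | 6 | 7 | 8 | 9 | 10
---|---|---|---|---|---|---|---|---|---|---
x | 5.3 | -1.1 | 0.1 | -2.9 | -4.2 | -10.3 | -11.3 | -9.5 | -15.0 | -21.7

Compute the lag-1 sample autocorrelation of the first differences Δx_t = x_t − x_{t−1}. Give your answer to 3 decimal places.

-0.213

First differences Δx: -6.4, 1.2, -3.0, -1.3, -6.1, -1.0, 1.8, -5.5, -6.7
Mean of differences = -3.0000
Numerator Σ(Δx_t−Δx̄)(Δx_{t+1}−Δx̄) = -18.9000
Denominator Σ(Δx_t−Δx̄)² = 88.6800
r_1(Δx) = -18.9000 / 88.6800 = -0.213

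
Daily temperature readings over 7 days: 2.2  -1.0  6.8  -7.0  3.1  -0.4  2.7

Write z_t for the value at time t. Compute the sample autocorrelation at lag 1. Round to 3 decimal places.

Mean z̄ = (2.2 − 1.0 + 6.8 − 7.0 + 3.1 − 0.4 + 2.7)/7 = 0.9143
Σ(z_t−z̄)(z_{t+1}−z̄) = (-2.4612) + (-11.2669) + (-46.5812) + (-17.2984) + (-2.8727) + (-2.3469) = -82.8273
Denominator Σ(z_t−z̄)² = 112.2886
r_1 = -82.8273 / 112.2886 = -0.738

-0.738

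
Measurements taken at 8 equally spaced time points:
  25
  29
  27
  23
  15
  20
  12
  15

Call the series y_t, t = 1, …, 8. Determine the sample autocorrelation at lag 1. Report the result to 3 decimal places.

Mean ȳ = (25 + 29 + 27 + 23 + 15 + 20 + 12 + 15)/8 = 20.7500
Σ(y_t−ȳ)(y_{t+1}−ȳ) = (35.0625) + (51.5625) + (14.0625) + (-12.9375) + (4.3125) + (6.5625) + (50.3125) = 148.9375
Denominator Σ(y_t−ȳ)² = 273.5000
r_1 = 148.9375 / 273.5000 = 0.545

0.545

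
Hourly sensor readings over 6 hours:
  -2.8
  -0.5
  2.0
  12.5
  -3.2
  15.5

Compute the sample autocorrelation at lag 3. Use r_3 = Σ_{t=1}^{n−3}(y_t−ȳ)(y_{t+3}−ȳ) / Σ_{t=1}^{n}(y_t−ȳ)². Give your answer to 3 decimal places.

-0.148

Mean ȳ = (-2.8 − 0.5 + 2.0 + 12.5 − 3.2 + 15.5)/6 = 3.9167
Deviations from mean: -6.7167, -4.4167, -1.9167, 8.5833, -7.1167, 11.5833
Σ(y_t−ȳ)(y_{t+3}−ȳ) = (-57.6514) + (31.4319) + (-22.2014) = -48.4208
Denominator Σ(y_t−ȳ)² = 326.7883
r_3 = -48.4208 / 326.7883 = -0.148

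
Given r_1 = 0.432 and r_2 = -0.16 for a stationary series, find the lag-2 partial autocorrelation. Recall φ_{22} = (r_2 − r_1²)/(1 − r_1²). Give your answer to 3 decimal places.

φ_{22} = (r_2 − r_1²) / (1 − r_1²)
r_1² = (0.432)² = 0.186624
Numerator = -0.16 − 0.1866 = -0.3466; denominator = 1 − 0.1866 = 0.8134
φ_{22} = -0.3466 / 0.8134 = -0.426

-0.426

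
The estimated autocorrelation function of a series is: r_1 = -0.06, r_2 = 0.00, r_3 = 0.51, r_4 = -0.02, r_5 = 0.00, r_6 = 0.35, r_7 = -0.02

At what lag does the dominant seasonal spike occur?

The largest autocorrelation is r_3 = 0.51, with a weaker echo at lag 6 (0.35); the remaining lags stay at or below 0.00.
The dominant spike at lag 3 indicates a seasonal period of 3.

3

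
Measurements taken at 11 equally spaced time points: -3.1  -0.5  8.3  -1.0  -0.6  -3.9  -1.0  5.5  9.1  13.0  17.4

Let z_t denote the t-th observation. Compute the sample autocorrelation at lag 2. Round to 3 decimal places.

Mean z̄ = (-3.1 − 0.5 + 8.3 − 1.0 − 0.6 − 3.9 − 1.0 + 5.5 + 9.1 + 13.0 + 17.4)/11 = 3.9273
Numerator Σ_{t=1}^{9}(z_t−z̄)(z_{t+2}−z̄) = 78.3258
Denominator Σ(z_t−z̄)² = 511.4818
r_2 = 78.3258 / 511.4818 = 0.153

0.153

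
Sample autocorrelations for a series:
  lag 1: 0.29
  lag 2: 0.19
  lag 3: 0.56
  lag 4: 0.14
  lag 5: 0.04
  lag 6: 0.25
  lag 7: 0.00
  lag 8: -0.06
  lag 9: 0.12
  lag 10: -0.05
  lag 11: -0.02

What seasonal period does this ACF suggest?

The largest autocorrelation is r_3 = 0.56; the remaining lags stay at or below 0.29. The elevated value at lag 1 (0.29), dropping to 0.19 at lag 2, reflects decaying short-term dependence rather than seasonality.
The dominant spike at lag 3 indicates a seasonal period of 3.

3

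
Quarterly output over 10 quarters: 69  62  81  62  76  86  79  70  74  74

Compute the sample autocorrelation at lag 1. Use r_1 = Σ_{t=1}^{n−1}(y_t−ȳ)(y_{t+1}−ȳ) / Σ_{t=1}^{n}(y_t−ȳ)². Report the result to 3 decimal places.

-0.128

Mean ȳ = (69 + 62 + 81 + 62 + 76 + 86 + 79 + 70 + 74 + 74)/10 = 73.3000
Numerator Σ_{t=1}^{9}(y_t−ȳ)(y_{t+1}−ȳ) = -69.8900
Denominator Σ(y_t−ȳ)² = 546.1000
r_1 = -69.8900 / 546.1000 = -0.128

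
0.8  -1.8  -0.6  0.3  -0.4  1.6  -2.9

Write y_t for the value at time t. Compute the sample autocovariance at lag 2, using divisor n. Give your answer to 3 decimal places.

Mean ȳ = (0.8 − 1.8 − 0.6 + 0.3 − 0.4 + 1.6 − 2.9)/7 = -0.4286
Deviations: 1.2286, -1.3714, -0.1714, 0.7286, 0.0286, 2.0286, -2.4714
Σ_{t=1}^{5}(y_t−ȳ)(y_{t+2}−ȳ) = 0.1927
γ_2 = 0.1927 / 7 = 0.028

0.028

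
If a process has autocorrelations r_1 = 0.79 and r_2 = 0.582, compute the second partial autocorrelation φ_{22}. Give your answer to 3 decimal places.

φ_{22} = (r_2 − r_1²) / (1 − r_1²)
r_1² = (0.79)² = 0.6241
Numerator = 0.582 − 0.6241 = -0.0421; denominator = 1 − 0.6241 = 0.3759
φ_{22} = -0.0421 / 0.3759 = -0.112

-0.112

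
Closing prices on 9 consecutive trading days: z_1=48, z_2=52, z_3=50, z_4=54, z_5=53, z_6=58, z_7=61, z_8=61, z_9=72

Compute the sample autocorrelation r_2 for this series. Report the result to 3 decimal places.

0.336

Mean z̄ = (48 + 52 + 50 + 54 + 53 + 58 + 61 + 61 + 72)/9 = 56.5556
Σ(z_t−z̄)(z_{t+2}−z̄) = (56.0864) + (11.6420) + (23.3086) + (-3.6914) + (-15.8025) + (6.4198) + (68.6420) = 146.6049
Denominator Σ(z_t−z̄)² = 436.2222
r_2 = 146.6049 / 436.2222 = 0.336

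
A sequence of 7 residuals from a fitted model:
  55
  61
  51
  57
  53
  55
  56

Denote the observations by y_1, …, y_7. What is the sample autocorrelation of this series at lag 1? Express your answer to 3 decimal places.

Mean ȳ = (55 + 61 + 51 + 57 + 53 + 55 + 56)/7 = 55.4286
Σ(y_t−ȳ)(y_{t+1}−ȳ) = (-2.3878) + (-24.6735) + (-6.9592) + (-3.8163) + (1.0408) + (-0.2449) = -37.0408
Denominator Σ(y_t−ȳ)² = 59.7143
r_1 = -37.0408 / 59.7143 = -0.620

-0.620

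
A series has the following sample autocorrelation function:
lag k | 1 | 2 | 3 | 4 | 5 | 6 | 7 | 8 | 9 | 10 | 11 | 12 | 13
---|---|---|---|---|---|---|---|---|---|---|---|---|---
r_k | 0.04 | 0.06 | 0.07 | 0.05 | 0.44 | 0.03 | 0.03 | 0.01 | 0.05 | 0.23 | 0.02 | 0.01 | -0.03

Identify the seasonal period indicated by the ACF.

The largest autocorrelation is r_5 = 0.44, with a weaker echo at lag 10 (0.23); the remaining lags stay at or below 0.07.
The dominant spike at lag 5 indicates a seasonal period of 5.

5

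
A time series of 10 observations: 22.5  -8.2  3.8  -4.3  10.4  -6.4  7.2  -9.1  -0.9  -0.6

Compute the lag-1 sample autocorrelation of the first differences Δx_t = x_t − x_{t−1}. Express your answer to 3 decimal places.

-0.664

First differences Δx: -30.7, 12.0, -8.1, 14.7, -16.8, 13.6, -16.3, 8.2, 0.3
Mean of differences = -2.5667
Numerator Σ(Δx_t−Δx̄)(Δx_{t+1}−Δx̄) = -1400.8411
Denominator Σ(Δx_t−Δx̄)² = 2109.1200
r_1(Δx) = -1400.8411 / 2109.1200 = -0.664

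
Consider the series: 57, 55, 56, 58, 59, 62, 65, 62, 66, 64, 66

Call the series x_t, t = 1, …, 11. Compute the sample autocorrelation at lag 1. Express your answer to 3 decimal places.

Mean x̄ = (57 + 55 + 56 + 58 + 59 + 62 + 65 + 62 + 66 + 64 + 66)/11 = 60.9091
Numerator Σ_{t=1}^{10}(x_t−x̄)(x_{t+1}−x̄) = 115.8099
Denominator Σ(x_t−x̄)² = 166.9091
r_1 = 115.8099 / 166.9091 = 0.694

0.694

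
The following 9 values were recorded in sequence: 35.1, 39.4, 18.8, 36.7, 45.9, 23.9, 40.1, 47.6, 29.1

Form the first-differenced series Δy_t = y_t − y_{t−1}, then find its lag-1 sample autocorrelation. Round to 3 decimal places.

-0.434

First differences Δy: 4.3, -20.6, 17.9, 9.2, -22.0, 16.2, 7.5, -18.5
Mean of differences = -0.7500
Numerator Σ(Δy_t−Δȳ)(Δy_{t+1}−Δȳ) = -863.1025
Denominator Σ(Δy_t−Δȳ)² = 1988.3400
r_1(Δy) = -863.1025 / 1988.3400 = -0.434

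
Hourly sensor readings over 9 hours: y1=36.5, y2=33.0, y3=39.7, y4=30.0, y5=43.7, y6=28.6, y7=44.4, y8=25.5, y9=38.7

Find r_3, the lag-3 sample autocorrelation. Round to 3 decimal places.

-0.578

Mean ȳ = (36.5 + 33.0 + 39.7 + 30.0 + 43.7 + 28.6 + 44.4 + 25.5 + 38.7)/9 = 35.5667
Σ(y_t−ȳ)(y_{t+3}−ȳ) = (-5.1956) + (-20.8756) + (-28.7956) + (-49.1722) + (-81.8756) + (-21.8289) = -207.7433
Denominator Σ(y_t−ȳ)² = 359.4000
r_3 = -207.7433 / 359.4000 = -0.578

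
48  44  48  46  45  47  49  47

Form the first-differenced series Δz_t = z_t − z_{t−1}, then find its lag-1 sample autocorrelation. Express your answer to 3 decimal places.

First differences Δz: -4, 4, -2, -1, 2, 2, -2
Mean of differences = -0.1429
Numerator Σ(Δz_t−Δz̄)(Δz_{t+1}−Δz̄) = -23.3061
Denominator Σ(Δz_t−Δz̄)² = 48.8571
r_1(Δz) = -23.3061 / 48.8571 = -0.477

-0.477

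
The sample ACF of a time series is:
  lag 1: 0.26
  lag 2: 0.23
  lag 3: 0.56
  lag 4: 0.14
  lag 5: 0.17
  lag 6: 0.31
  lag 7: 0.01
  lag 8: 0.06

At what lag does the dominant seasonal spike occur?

3

The largest autocorrelation is r_3 = 0.56, with a weaker echo at lag 6 (0.31); the remaining lags stay at or below 0.26. The elevated value at lag 1 (0.26), dropping to 0.23 at lag 2, reflects decaying short-term dependence rather than seasonality.
The dominant spike at lag 3 indicates a seasonal period of 3.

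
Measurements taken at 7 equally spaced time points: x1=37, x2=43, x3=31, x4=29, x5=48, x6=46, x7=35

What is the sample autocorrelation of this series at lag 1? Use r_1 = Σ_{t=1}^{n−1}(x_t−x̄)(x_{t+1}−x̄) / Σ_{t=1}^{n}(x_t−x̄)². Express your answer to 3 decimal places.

-0.043

Mean x̄ = (37 + 43 + 31 + 29 + 48 + 46 + 35)/7 = 38.4286
Deviations from mean: -1.4286, 4.5714, -7.4286, -9.4286, 9.5714, 7.5714, -3.4286
Σ(x_t−x̄)(x_{t+1}−x̄) = (-6.5306) + (-33.9592) + (70.0408) + (-90.2449) + (72.4694) + (-25.9592) = -14.1837
Denominator Σ(x_t−x̄)² = 327.7143
r_1 = -14.1837 / 327.7143 = -0.043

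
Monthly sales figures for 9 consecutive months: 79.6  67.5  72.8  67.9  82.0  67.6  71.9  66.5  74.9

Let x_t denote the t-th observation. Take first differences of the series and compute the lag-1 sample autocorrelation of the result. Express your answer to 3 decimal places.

-0.686

First differences Δx: -12.1, 5.3, -4.9, 14.1, -14.4, 4.3, -5.4, 8.4
Mean of differences = -0.5875
Numerator Σ(Δx_t−Δx̄)(Δx_{t+1}−Δx̄) = -493.6627
Denominator Σ(Δx_t−Δx̄)² = 720.1288
r_1(Δx) = -493.6627 / 720.1288 = -0.686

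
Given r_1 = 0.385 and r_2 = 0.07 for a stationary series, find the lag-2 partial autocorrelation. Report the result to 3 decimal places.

-0.092

φ_{22} = (r_2 − r_1²) / (1 − r_1²)
r_1² = (0.385)² = 0.148225
Numerator = 0.07 − 0.1482 = -0.0782; denominator = 1 − 0.1482 = 0.8518
φ_{22} = -0.0782 / 0.8518 = -0.092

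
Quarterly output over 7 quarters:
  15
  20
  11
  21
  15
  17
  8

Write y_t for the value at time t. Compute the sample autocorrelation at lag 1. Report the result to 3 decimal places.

-0.469

Mean ȳ = (15 + 20 + 11 + 21 + 15 + 17 + 8)/7 = 15.2857
Deviations from mean: -0.2857, 4.7143, -4.2857, 5.7143, -0.2857, 1.7143, -7.2857
Σ(y_t−ȳ)(y_{t+1}−ȳ) = (-1.3469) + (-20.2041) + (-24.4898) + (-1.6327) + (-0.4898) + (-12.4898) = -60.6531
Denominator Σ(y_t−ȳ)² = 129.4286
r_1 = -60.6531 / 129.4286 = -0.469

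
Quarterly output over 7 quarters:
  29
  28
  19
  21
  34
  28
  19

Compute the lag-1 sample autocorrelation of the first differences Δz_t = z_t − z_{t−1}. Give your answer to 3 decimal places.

-0.028

First differences Δz: -1, -9, 2, 13, -6, -9
Mean of differences = -1.6667
Numerator Σ(Δz_t−Δz̄)(Δz_{t+1}−Δz̄) = -9.7778
Denominator Σ(Δz_t−Δz̄)² = 355.3333
r_1(Δz) = -9.7778 / 355.3333 = -0.028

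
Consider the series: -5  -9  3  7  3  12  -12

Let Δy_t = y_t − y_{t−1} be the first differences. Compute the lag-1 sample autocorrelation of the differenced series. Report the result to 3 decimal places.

-0.291

First differences Δy: -4, 12, 4, -4, 9, -24
Mean of differences = -1.1667
Numerator Σ(Δy_t−Δȳ)(Δy_{t+1}−Δȳ) = -244.8611
Denominator Σ(Δy_t−Δȳ)² = 840.8333
r_1(Δy) = -244.8611 / 840.8333 = -0.291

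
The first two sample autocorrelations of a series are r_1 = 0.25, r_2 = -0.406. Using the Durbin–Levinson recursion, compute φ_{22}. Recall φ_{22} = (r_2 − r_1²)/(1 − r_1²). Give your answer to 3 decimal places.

φ_{22} = (r_2 − r_1²) / (1 − r_1²)
r_1² = (0.25)² = 0.0625
Numerator = -0.406 − 0.0625 = -0.4685; denominator = 1 − 0.0625 = 0.9375
φ_{22} = -0.4685 / 0.9375 = -0.500

-0.500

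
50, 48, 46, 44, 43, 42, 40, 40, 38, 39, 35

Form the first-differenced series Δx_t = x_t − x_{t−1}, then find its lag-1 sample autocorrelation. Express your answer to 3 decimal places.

-0.530

First differences Δx: -2, -2, -2, -1, -1, -2, 0, -2, 1, -4
Mean of differences = -1.5000
Numerator Σ(Δx_t−Δx̄)(Δx_{t+1}−Δx̄) = -8.7500
Denominator Σ(Δx_t−Δx̄)² = 16.5000
r_1(Δx) = -8.7500 / 16.5000 = -0.530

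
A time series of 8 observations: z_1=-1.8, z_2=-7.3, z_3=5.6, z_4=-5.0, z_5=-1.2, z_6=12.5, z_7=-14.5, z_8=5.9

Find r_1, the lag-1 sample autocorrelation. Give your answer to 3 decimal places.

Mean z̄ = (-1.8 − 7.3 + 5.6 − 5.0 − 1.2 + 12.5 − 14.5 + 5.9)/8 = -0.7250
Deviations from mean: -1.0750, -6.5750, 6.3250, -4.2750, -0.4750, 13.2250, -13.7750, 6.6250
Numerator Σ_{t=1}^{7}(z_t−z̄)(z_{t+1}−z̄) = -339.2431
Denominator Σ(z_t−z̄)² = 511.4350
r_1 = -339.2431 / 511.4350 = -0.663

-0.663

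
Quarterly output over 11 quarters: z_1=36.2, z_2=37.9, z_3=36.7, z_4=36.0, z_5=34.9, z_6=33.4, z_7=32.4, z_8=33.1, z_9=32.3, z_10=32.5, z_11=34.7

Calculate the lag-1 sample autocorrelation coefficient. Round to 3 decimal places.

0.764

Mean z̄ = (36.2 + 37.9 + 36.7 + 36.0 + 34.9 + 33.4 + 32.4 + 33.1 + 32.3 + 32.5 + 34.7)/11 = 34.5545
Numerator Σ_{t=1}^{10}(z_t−z̄)(z_{t+1}−z̄) = 29.1179
Denominator Σ(z_t−z̄)² = 38.1273
r_1 = 29.1179 / 38.1273 = 0.764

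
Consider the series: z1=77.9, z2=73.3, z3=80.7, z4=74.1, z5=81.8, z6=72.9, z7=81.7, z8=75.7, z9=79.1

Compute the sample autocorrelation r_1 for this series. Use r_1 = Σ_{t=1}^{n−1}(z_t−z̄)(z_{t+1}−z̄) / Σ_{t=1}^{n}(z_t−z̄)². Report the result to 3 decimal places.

-0.879

Mean z̄ = (77.9 + 73.3 + 80.7 + 74.1 + 81.8 + 72.9 + 81.7 + 75.7 + 79.1)/9 = 77.4667
Numerator Σ_{t=1}^{8}(z_t−z̄)(z_{t+1}−z̄) = -90.2378
Denominator Σ(z_t−z̄)² = 102.6800
r_1 = -90.2378 / 102.6800 = -0.879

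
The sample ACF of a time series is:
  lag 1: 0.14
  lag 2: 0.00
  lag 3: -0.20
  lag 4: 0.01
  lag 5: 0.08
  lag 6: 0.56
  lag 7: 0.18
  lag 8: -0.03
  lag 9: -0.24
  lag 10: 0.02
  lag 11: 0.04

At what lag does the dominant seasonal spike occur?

6

The largest autocorrelation is r_6 = 0.56; the remaining lags stay at or below 0.18.
The dominant spike at lag 6 indicates a seasonal period of 6.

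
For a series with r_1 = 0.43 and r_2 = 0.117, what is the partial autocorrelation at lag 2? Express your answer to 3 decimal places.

φ_{22} = (r_2 − r_1²) / (1 − r_1²)
r_1² = (0.43)² = 0.1849
Numerator = 0.117 − 0.1849 = -0.0679; denominator = 1 − 0.1849 = 0.8151
φ_{22} = -0.0679 / 0.8151 = -0.083

-0.083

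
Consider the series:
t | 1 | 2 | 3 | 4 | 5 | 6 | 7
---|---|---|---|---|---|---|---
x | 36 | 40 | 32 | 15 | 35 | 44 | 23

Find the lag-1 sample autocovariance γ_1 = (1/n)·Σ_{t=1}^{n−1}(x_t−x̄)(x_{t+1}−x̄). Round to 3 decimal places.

-13.125

Mean x̄ = (36 + 40 + 32 + 15 + 35 + 44 + 23)/7 = 32.1429
Σ_{t=1}^{6}(x_t−x̄)(x_{t+1}−x̄) = -91.8776
γ_1 = -91.8776 / 7 = -13.125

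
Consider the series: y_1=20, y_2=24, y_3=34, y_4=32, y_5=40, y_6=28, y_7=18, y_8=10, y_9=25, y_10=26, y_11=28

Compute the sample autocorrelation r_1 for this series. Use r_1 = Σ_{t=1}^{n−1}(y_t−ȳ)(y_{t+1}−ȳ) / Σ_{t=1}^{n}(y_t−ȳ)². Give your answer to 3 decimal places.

Mean ȳ = (20 + 24 + 34 + 32 + 40 + 28 + 18 + 10 + 25 + 26 + 28)/11 = 25.9091
Numerator Σ_{t=1}^{10}(y_t−ȳ)(y_{t+1}−ȳ) = 284.2645
Denominator Σ(y_t−ȳ)² = 664.9091
r_1 = 284.2645 / 664.9091 = 0.428

0.428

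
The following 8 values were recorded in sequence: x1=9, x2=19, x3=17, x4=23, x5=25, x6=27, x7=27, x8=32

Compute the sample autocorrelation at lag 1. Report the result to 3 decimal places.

Mean x̄ = (9 + 19 + 17 + 23 + 25 + 27 + 27 + 32)/8 = 22.3750
Deviations from mean: -13.3750, -3.3750, -5.3750, 0.6250, 2.6250, 4.6250, 4.6250, 9.6250
Numerator Σ_{t=1}^{7}(x_t−x̄)(x_{t+1}−x̄) = 139.6094
Denominator Σ(x_t−x̄)² = 361.8750
r_1 = 139.6094 / 361.8750 = 0.386

0.386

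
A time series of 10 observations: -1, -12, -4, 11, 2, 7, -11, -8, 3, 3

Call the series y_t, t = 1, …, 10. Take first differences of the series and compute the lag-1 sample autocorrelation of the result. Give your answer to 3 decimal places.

-0.275

First differences Δy: -11, 8, 15, -9, 5, -18, 3, 11, 0
Mean of differences = 0.4444
Numerator Σ(Δy_t−Δȳ)(Δy_{t+1}−Δȳ) = -265.8642
Denominator Σ(Δy_t−Δȳ)² = 968.2222
r_1(Δy) = -265.8642 / 968.2222 = -0.275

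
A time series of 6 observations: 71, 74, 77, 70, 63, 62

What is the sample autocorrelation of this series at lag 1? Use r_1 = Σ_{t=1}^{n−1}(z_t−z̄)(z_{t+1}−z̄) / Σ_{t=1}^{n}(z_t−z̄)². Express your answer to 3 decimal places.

0.506

Mean z̄ = (71 + 74 + 77 + 70 + 63 + 62)/6 = 69.5000
Deviations from mean: 1.5000, 4.5000, 7.5000, 0.5000, -6.5000, -7.5000
Numerator Σ_{t=1}^{5}(z_t−z̄)(z_{t+1}−z̄) = 89.7500
Denominator Σ(z_t−z̄)² = 177.5000
r_1 = 89.7500 / 177.5000 = 0.506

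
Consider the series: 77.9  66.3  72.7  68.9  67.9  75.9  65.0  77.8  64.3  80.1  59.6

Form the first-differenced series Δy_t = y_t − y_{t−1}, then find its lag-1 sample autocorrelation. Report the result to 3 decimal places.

-0.750

First differences Δy: -11.6, 6.4, -3.8, -1.0, 8.0, -10.9, 12.8, -13.5, 15.8, -20.5
Mean of differences = -1.8300
Numerator Σ(Δy_t−Δȳ)(Δy_{t+1}−Δȳ) = -1017.5749
Denominator Σ(Δy_t−Δȳ)² = 1356.2610
r_1(Δy) = -1017.5749 / 1356.2610 = -0.750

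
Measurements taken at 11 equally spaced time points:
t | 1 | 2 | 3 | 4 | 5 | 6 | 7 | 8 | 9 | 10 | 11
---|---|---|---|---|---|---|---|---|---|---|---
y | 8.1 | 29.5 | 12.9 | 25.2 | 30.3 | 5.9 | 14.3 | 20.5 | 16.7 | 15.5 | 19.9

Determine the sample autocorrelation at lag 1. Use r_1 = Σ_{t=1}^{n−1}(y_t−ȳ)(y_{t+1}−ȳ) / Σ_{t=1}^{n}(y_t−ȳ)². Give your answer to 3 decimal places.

Mean ȳ = (8.1 + 29.5 + 12.9 + 25.2 + 30.3 + 5.9 + 14.3 + 20.5 + 16.7 + 15.5 + 19.9)/11 = 18.0727
Numerator Σ_{t=1}^{10}(y_t−ȳ)(y_{t+1}−ȳ) = -239.3653
Denominator Σ(y_t−ȳ)² = 637.2418
r_1 = -239.3653 / 637.2418 = -0.376

-0.376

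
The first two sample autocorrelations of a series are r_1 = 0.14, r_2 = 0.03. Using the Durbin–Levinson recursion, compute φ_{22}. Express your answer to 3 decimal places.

0.011

φ_{22} = (r_2 − r_1²) / (1 − r_1²)
r_1² = (0.14)² = 0.0196
Numerator = 0.03 − 0.0196 = 0.0104; denominator = 1 − 0.0196 = 0.9804
φ_{22} = 0.0104 / 0.9804 = 0.011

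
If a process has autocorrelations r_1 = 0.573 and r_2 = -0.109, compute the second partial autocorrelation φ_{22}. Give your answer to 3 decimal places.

-0.651

φ_{22} = (r_2 − r_1²) / (1 − r_1²)
r_1² = (0.573)² = 0.328329
Numerator = -0.109 − 0.3283 = -0.4373; denominator = 1 − 0.3283 = 0.6717
φ_{22} = -0.4373 / 0.6717 = -0.651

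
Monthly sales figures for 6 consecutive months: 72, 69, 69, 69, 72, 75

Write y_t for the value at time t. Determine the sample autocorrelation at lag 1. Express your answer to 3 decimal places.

Mean ȳ = (72 + 69 + 69 + 69 + 72 + 75)/6 = 71.0000
Deviations from mean: 1.0000, -2.0000, -2.0000, -2.0000, 1.0000, 4.0000
Numerator Σ_{t=1}^{5}(y_t−ȳ)(y_{t+1}−ȳ) = 8.0000
Denominator Σ(y_t−ȳ)² = 30.0000
r_1 = 8.0000 / 30.0000 = 0.267

0.267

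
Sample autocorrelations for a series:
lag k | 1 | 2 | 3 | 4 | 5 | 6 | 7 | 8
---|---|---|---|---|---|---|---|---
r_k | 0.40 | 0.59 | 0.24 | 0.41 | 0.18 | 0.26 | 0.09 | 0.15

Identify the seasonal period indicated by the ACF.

2

The largest autocorrelation is r_2 = 0.59, with a weaker echo at lag 4 (0.41); the remaining lags stay at or below 0.40.
The dominant spike at lag 2 indicates a seasonal period of 2.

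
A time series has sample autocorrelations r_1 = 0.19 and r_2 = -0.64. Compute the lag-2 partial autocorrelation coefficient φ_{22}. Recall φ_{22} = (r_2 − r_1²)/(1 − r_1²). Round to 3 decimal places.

-0.701

φ_{22} = (r_2 − r_1²) / (1 − r_1²)
r_1² = (0.19)² = 0.0361
Numerator = -0.64 − 0.0361 = -0.6761; denominator = 1 − 0.0361 = 0.9639
φ_{22} = -0.6761 / 0.9639 = -0.701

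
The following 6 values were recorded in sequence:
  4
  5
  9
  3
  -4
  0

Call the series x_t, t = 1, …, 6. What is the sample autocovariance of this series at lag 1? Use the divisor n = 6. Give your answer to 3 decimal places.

5.856

Mean x̄ = (4 + 5 + 9 + 3 − 4 + 0)/6 = 2.8333
Σ_{t=1}^{5}(x_t−x̄)(x_{t+1}−x̄) = 35.1389
γ_1 = 35.1389 / 6 = 5.856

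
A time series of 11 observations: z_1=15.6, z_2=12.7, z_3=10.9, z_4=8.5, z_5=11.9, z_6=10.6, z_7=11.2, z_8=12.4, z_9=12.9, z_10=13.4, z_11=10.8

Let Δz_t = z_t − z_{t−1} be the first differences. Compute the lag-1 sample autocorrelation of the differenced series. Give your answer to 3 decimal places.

-0.092

First differences Δz: -2.9, -1.8, -2.4, 3.4, -1.3, 0.6, 1.2, 0.5, 0.5, -2.6
Mean of differences = -0.4800
Numerator Σ(Δz_t−Δz̄)(Δz_{t+1}−Δz̄) = -3.4444
Denominator Σ(Δz_t−Δz̄)² = 37.4160
r_1(Δz) = -3.4444 / 37.4160 = -0.092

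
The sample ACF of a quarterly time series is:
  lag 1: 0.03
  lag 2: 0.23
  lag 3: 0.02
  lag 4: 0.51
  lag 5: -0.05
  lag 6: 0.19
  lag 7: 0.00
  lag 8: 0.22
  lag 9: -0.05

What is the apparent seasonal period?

The largest autocorrelation is r_4 = 0.51; the remaining lags stay at or below 0.23.
The dominant spike at lag 4 indicates a seasonal period of 4.

4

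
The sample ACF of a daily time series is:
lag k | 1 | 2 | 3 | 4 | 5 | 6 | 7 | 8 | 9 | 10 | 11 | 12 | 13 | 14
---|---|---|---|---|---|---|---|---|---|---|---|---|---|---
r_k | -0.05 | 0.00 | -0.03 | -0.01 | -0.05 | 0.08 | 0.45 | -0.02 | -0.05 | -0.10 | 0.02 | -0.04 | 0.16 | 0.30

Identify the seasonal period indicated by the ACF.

The largest autocorrelation is r_7 = 0.45, with a weaker echo at lag 14 (0.30); the remaining lags stay at or below 0.16.
The dominant spike at lag 7 indicates a seasonal period of 7.

7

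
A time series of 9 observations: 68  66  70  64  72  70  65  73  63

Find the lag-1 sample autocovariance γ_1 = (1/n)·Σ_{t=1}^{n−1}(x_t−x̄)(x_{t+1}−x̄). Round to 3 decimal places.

Mean x̄ = (68 + 66 + 70 + 64 + 72 + 70 + 65 + 73 + 63)/9 = 67.8889
Σ_{t=1}^{8}(x_t−x̄)(x_{t+1}−x̄) = -65.5679
γ_1 = -65.5679 / 9 = -7.285

-7.285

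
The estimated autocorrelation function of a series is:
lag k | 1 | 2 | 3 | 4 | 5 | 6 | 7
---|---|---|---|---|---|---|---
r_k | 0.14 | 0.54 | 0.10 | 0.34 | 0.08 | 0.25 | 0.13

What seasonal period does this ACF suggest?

2

The largest autocorrelation is r_2 = 0.54, with weaker echoes at lags 4 (0.34) and 6 (0.25); the remaining lags stay at or below 0.14.
The dominant spike at lag 2 indicates a seasonal period of 2.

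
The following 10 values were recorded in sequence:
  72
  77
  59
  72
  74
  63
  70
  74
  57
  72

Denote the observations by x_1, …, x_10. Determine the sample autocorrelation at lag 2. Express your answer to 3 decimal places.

Mean x̄ = (72 + 77 + 59 + 72 + 74 + 63 + 70 + 74 + 57 + 72)/10 = 69.0000
Numerator Σ_{t=1}^{8}(x_t−x̄)(x_{t+2}−x̄) = -96.0000
Denominator Σ(x_t−x̄)² = 422.0000
r_2 = -96.0000 / 422.0000 = -0.227

-0.227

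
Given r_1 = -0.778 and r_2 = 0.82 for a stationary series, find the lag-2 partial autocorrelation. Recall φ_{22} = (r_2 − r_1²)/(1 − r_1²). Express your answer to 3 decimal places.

0.544

φ_{22} = (r_2 − r_1²) / (1 − r_1²)
r_1² = (-0.778)² = 0.605284
Numerator = 0.82 − 0.6053 = 0.2147; denominator = 1 − 0.6053 = 0.3947
φ_{22} = 0.2147 / 0.3947 = 0.544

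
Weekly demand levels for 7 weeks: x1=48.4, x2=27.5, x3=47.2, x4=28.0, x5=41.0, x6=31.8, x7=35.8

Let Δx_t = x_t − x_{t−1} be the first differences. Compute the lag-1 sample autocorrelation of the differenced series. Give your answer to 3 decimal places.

-0.829

First differences Δx: -20.9, 19.7, -19.2, 13.0, -9.2, 4.0
Mean of differences = -2.1000
Numerator Σ(Δx_t−Δx̄)(Δx_{t+1}−Δx̄) = -1191.3500
Denominator Σ(Δx_t−Δx̄)² = 1436.7200
r_1(Δx) = -1191.3500 / 1436.7200 = -0.829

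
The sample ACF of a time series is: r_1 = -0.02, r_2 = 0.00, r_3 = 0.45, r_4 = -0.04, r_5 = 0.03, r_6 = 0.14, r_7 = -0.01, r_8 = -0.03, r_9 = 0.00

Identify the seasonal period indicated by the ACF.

The largest autocorrelation is r_3 = 0.45; the remaining lags stay at or below 0.14.
The dominant spike at lag 3 indicates a seasonal period of 3.

3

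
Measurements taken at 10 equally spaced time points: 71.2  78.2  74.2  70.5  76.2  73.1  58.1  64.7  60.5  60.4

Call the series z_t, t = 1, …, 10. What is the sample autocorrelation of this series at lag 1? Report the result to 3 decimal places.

0.487

Mean z̄ = (71.2 + 78.2 + 74.2 + 70.5 + 76.2 + 73.1 + 58.1 + 64.7 + 60.5 + 60.4)/10 = 68.7100
Numerator Σ_{t=1}^{9}(z_t−z̄)(z_{t+1}−z̄) = 228.9609
Denominator Σ(z_t−z̄)² = 470.0890
r_1 = 228.9609 / 470.0890 = 0.487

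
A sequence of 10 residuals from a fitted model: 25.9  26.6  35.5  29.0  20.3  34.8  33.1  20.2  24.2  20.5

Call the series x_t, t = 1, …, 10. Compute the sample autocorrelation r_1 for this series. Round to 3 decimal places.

Mean x̄ = (25.9 + 26.6 + 35.5 + 29.0 + 20.3 + 34.8 + 33.1 + 20.2 + 24.2 + 20.5)/10 = 27.0100
Numerator Σ_{t=1}^{9}(x_t−x̄)(x_{t+1}−x̄) = -8.3571
Denominator Σ(x_t−x̄)² = 316.8890
r_1 = -8.3571 / 316.8890 = -0.026

-0.026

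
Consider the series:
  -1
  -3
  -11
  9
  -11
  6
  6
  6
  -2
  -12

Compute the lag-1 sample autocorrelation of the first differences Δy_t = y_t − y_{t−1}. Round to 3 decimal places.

-0.615

First differences Δy: -2, -8, 20, -20, 17, 0, 0, -8, -10
Mean of differences = -1.2222
Numerator Σ(Δy_t−Δȳ)(Δy_{t+1}−Δȳ) = -804.2716
Denominator Σ(Δy_t−Δȳ)² = 1307.5556
r_1(Δy) = -804.2716 / 1307.5556 = -0.615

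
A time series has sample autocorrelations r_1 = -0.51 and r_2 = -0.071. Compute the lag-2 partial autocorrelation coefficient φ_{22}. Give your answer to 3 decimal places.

-0.447

φ_{22} = (r_2 − r_1²) / (1 − r_1²)
r_1² = (-0.51)² = 0.2601
Numerator = -0.071 − 0.2601 = -0.3311; denominator = 1 − 0.2601 = 0.7399
φ_{22} = -0.3311 / 0.7399 = -0.447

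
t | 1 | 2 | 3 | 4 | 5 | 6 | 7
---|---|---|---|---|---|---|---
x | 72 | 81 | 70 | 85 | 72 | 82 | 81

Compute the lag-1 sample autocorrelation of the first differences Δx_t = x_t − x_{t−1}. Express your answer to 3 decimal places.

-0.882

First differences Δx: 9, -11, 15, -13, 10, -1
Mean of differences = 1.5000
Numerator Σ(Δx_t−Δx̄)(Δx_{t+1}−Δx̄) = -602.7500
Denominator Σ(Δx_t−Δx̄)² = 683.5000
r_1(Δx) = -602.7500 / 683.5000 = -0.882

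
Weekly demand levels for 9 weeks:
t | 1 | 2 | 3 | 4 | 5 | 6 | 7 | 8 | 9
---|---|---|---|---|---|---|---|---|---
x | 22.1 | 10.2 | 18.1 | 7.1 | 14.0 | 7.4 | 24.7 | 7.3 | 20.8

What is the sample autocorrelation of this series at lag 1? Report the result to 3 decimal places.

Mean x̄ = (22.1 + 10.2 + 18.1 + 7.1 + 14.0 + 7.4 + 24.7 + 7.3 + 20.8)/9 = 14.6333
Numerator Σ_{t=1}^{8}(x_t−x̄)(x_{t+1}−x̄) = -257.0944
Denominator Σ(x_t−x̄)² = 390.0400
r_1 = -257.0944 / 390.0400 = -0.659

-0.659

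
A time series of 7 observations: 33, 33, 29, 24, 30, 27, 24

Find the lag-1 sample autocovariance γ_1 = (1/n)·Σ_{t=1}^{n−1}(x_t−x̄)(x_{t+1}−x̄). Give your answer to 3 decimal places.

Mean x̄ = (33 + 33 + 29 + 24 + 30 + 27 + 24)/7 = 28.5714
Σ_{t=1}^{6}(x_t−x̄)(x_{t+1}−x̄) = 17.9592
γ_1 = 17.9592 / 7 = 2.566

2.566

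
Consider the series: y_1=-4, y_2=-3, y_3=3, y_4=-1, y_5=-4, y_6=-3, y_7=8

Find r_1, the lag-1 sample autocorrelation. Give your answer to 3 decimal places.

-0.106

Mean ȳ = (-4 − 3 + 3 − 1 − 4 − 3 + 8)/7 = -0.5714
Deviations from mean: -3.4286, -2.4286, 3.5714, -0.4286, -3.4286, -2.4286, 8.5714
Σ(y_t−ȳ)(y_{t+1}−ȳ) = (8.3265) + (-8.6735) + (-1.5306) + (1.4694) + (8.3265) + (-20.8163) = -12.8980
Denominator Σ(y_t−ȳ)² = 121.7143
r_1 = -12.8980 / 121.7143 = -0.106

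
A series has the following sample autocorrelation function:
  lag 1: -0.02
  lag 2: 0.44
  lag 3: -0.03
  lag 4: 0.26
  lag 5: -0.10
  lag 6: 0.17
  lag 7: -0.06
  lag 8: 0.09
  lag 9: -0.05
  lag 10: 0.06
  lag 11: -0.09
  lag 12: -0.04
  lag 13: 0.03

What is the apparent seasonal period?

2

The largest autocorrelation is r_2 = 0.44, with weaker echoes at lags 4 (0.26) and 6 (0.17); the remaining lags stay at or below 0.09.
The dominant spike at lag 2 indicates a seasonal period of 2.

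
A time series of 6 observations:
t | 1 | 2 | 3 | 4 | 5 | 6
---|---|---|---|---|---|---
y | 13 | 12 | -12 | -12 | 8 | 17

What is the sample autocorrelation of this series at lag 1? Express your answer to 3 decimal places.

0.231

Mean ȳ = (13 + 12 − 12 − 12 + 8 + 17)/6 = 4.3333
Deviations from mean: 8.6667, 7.6667, -16.3333, -16.3333, 3.6667, 12.6667
Σ(y_t−ȳ)(y_{t+1}−ȳ) = (66.4444) + (-125.2222) + (266.7778) + (-59.8889) + (46.4444) = 194.5556
Denominator Σ(y_t−ȳ)² = 841.3333
r_1 = 194.5556 / 841.3333 = 0.231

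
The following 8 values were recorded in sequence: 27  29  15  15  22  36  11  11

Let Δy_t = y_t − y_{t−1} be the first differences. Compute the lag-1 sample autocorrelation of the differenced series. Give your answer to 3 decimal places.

-0.316

First differences Δy: 2, -14, 0, 7, 14, -25, 0
Mean of differences = -2.2857
Numerator Σ(Δy_t−Δȳ)(Δy_{t+1}−Δȳ) = -326.3673
Denominator Σ(Δy_t−Δȳ)² = 1033.4286
r_1(Δy) = -326.3673 / 1033.4286 = -0.316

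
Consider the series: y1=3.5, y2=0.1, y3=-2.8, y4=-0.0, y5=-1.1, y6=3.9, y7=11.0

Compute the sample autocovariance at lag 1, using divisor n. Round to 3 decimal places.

4.874

Mean ȳ = (3.5 + 0.1 − 2.8 − 0.0 − 1.1 + 3.9 + 11.0)/7 = 2.0857
Deviations: 1.4143, -1.9857, -4.8857, -2.0857, -3.1857, 1.8143, 8.9143
Σ_{t=1}^{6}(y_t−ȳ)(y_{t+1}−ȳ) = 34.1212
γ_1 = 34.1212 / 7 = 4.874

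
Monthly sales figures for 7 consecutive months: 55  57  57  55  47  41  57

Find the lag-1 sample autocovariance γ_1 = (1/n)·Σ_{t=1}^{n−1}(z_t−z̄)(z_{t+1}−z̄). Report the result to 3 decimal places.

Mean z̄ = (55 + 57 + 57 + 55 + 47 + 41 + 57)/7 = 52.7143
Σ_{t=1}^{6}(z_t−z̄)(z_{t+1}−z̄) = 41.6327
γ_1 = 41.6327 / 7 = 5.948

5.948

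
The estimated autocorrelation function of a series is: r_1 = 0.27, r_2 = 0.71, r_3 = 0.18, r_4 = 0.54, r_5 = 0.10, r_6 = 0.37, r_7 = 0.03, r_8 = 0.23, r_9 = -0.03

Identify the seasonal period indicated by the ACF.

The largest autocorrelation is r_2 = 0.71, with weaker echoes at lags 4 (0.54) and 6 (0.37); the remaining lags stay at or below 0.27.
The dominant spike at lag 2 indicates a seasonal period of 2.

2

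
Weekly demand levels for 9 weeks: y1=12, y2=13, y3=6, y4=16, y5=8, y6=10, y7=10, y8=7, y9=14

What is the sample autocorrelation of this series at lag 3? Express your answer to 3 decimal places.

0.089

Mean ȳ = (12 + 13 + 6 + 16 + 8 + 10 + 10 + 7 + 14)/9 = 10.6667
Σ(y_t−ȳ)(y_{t+3}−ȳ) = (7.1111) + (-6.2222) + (3.1111) + (-3.5556) + (9.7778) + (-2.2222) = 8.0000
Denominator Σ(y_t−ȳ)² = 90.0000
r_3 = 8.0000 / 90.0000 = 0.089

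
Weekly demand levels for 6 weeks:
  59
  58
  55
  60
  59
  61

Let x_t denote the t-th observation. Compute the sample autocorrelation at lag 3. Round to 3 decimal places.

-0.391

Mean x̄ = (59 + 58 + 55 + 60 + 59 + 61)/6 = 58.6667
Deviations from mean: 0.3333, -0.6667, -3.6667, 1.3333, 0.3333, 2.3333
Σ(x_t−x̄)(x_{t+3}−x̄) = (0.4444) + (-0.2222) + (-8.5556) = -8.3333
Denominator Σ(x_t−x̄)² = 21.3333
r_3 = -8.3333 / 21.3333 = -0.391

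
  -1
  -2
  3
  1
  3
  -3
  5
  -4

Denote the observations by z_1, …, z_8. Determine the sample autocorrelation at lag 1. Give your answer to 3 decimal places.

Mean z̄ = (-1 − 2 + 3 + 1 + 3 − 3 + 5 − 4)/8 = 0.2500
Deviations from mean: -1.2500, -2.2500, 2.7500, 0.7500, 2.7500, -3.2500, 4.7500, -4.2500
Σ(z_t−z̄)(z_{t+1}−z̄) = (2.8125) + (-6.1875) + (2.0625) + (2.0625) + (-8.9375) + (-15.4375) + (-20.1875) = -43.8125
Denominator Σ(z_t−z̄)² = 73.5000
r_1 = -43.8125 / 73.5000 = -0.596

-0.596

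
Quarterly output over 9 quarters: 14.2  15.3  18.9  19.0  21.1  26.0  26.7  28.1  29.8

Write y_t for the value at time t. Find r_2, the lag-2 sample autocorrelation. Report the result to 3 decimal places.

Mean ȳ = (14.2 + 15.3 + 18.9 + 19.0 + 21.1 + 26.0 + 26.7 + 28.1 + 29.8)/9 = 22.1222
Σ(y_t−ȳ)(y_{t+2}−ȳ) = (25.5272) + (21.3005) + (3.2938) + (-12.1073) + (-4.6795) + (23.1805) + (35.1472) = 91.6623
Denominator Σ(y_t−ȳ)² = 261.1556
r_2 = 91.6623 / 261.1556 = 0.351

0.351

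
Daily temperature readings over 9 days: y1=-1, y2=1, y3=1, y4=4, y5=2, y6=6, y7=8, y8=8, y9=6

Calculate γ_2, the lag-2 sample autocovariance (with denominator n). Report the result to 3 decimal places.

Mean ȳ = (-1 + 1 + 1 + 4 + 2 + 6 + 8 + 8 + 6)/9 = 3.8889
Σ_{t=1}^{7}(y_t−ȳ)(y_{t+2}−ȳ) = 29.0864
γ_2 = 29.0864 / 9 = 3.232

3.232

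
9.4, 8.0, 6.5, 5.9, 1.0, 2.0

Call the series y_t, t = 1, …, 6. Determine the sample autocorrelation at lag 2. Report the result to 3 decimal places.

-0.017

Mean ȳ = (9.4 + 8.0 + 6.5 + 5.9 + 1.0 + 2.0)/6 = 5.4667
Deviations from mean: 3.9333, 2.5333, 1.0333, 0.4333, -4.4667, -3.4667
Σ(y_t−ȳ)(y_{t+2}−ȳ) = (4.0644) + (1.0978) + (-4.6156) + (-1.5022) = -0.9556
Denominator Σ(y_t−ȳ)² = 55.1133
r_2 = -0.9556 / 55.1133 = -0.017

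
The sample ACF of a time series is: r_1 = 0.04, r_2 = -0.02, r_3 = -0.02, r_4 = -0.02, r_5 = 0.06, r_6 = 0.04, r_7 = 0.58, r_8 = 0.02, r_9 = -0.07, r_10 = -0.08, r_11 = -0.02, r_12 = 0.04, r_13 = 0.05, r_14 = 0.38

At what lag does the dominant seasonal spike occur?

7

The largest autocorrelation is r_7 = 0.58, with a weaker echo at lag 14 (0.38); the remaining lags stay at or below 0.06.
The dominant spike at lag 7 indicates a seasonal period of 7.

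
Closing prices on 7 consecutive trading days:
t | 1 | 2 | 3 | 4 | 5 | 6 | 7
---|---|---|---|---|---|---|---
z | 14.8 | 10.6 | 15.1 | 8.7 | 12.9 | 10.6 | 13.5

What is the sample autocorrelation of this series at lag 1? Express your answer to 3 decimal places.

Mean z̄ = (14.8 + 10.6 + 15.1 + 8.7 + 12.9 + 10.6 + 13.5)/7 = 12.3143
Deviations from mean: 2.4857, -1.7143, 2.7857, -3.6143, 0.5857, -1.7143, 1.1857
Numerator Σ_{t=1}^{6}(z_t−z̄)(z_{t+1}−z̄) = -24.2588
Denominator Σ(z_t−z̄)² = 34.6286
r_1 = -24.2588 / 34.6286 = -0.701

-0.701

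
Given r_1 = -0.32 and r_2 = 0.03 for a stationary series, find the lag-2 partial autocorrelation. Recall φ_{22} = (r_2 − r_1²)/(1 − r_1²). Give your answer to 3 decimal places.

-0.081

φ_{22} = (r_2 − r_1²) / (1 − r_1²)
r_1² = (-0.32)² = 0.1024
Numerator = 0.03 − 0.1024 = -0.0724; denominator = 1 − 0.1024 = 0.8976
φ_{22} = -0.0724 / 0.8976 = -0.081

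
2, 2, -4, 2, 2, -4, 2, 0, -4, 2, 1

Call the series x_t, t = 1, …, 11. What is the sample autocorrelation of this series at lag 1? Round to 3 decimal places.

Mean x̄ = (2 + 2 − 4 + 2 + 2 − 4 + 2 + 0 − 4 + 2 + 1)/11 = 0.0909
Numerator Σ_{t=1}^{10}(x_t−x̄)(x_{t+1}−x̄) = -29.8264
Denominator Σ(x_t−x̄)² = 72.9091
r_1 = -29.8264 / 72.9091 = -0.409

-0.409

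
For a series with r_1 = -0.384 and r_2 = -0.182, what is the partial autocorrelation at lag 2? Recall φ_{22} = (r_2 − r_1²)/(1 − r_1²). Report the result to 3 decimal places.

φ_{22} = (r_2 − r_1²) / (1 − r_1²)
r_1² = (-0.384)² = 0.147456
Numerator = -0.182 − 0.1475 = -0.3295; denominator = 1 − 0.1475 = 0.8525
φ_{22} = -0.3295 / 0.8525 = -0.386

-0.386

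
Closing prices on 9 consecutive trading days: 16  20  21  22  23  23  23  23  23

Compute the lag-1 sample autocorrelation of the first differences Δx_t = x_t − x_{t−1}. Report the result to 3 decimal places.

First differences Δx: 4, 1, 1, 1, 0, 0, 0, 0
Mean of differences = 0.8750
Numerator Σ(Δx_t−Δx̄)(Δx_{t+1}−Δx̄) = 2.6094
Denominator Σ(Δx_t−Δx̄)² = 12.8750
r_1(Δx) = 2.6094 / 12.8750 = 0.203

0.203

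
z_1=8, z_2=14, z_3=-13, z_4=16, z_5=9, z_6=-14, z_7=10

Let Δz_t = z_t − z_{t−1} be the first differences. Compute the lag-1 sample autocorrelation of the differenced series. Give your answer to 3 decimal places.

First differences Δz: 6, -27, 29, -7, -23, 24
Mean of differences = 0.3333
Numerator Σ(Δz_t−Δz̄)(Δz_{t+1}−Δz̄) = -1529.7778
Denominator Σ(Δz_t−Δz̄)² = 2759.3333
r_1(Δz) = -1529.7778 / 2759.3333 = -0.554

-0.554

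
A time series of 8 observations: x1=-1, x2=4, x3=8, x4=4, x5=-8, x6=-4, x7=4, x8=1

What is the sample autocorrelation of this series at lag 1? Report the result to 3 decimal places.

0.210

Mean x̄ = (-1 + 4 + 8 + 4 − 8 − 4 + 4 + 1)/8 = 1.0000
Deviations from mean: -2.0000, 3.0000, 7.0000, 3.0000, -9.0000, -5.0000, 3.0000, 0.0000
Numerator Σ_{t=1}^{7}(x_t−x̄)(x_{t+1}−x̄) = 39.0000
Denominator Σ(x_t−x̄)² = 186.0000
r_1 = 39.0000 / 186.0000 = 0.210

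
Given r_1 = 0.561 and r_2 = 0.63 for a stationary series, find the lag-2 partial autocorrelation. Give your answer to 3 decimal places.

0.460

φ_{22} = (r_2 − r_1²) / (1 − r_1²)
r_1² = (0.561)² = 0.314721
Numerator = 0.63 − 0.3147 = 0.3153; denominator = 1 − 0.3147 = 0.6853
φ_{22} = 0.3153 / 0.6853 = 0.460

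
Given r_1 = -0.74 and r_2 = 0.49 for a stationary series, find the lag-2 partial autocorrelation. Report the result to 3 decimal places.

φ_{22} = (r_2 − r_1²) / (1 − r_1²)
r_1² = (-0.74)² = 0.5476
Numerator = 0.49 − 0.5476 = -0.0576; denominator = 1 − 0.5476 = 0.4524
φ_{22} = -0.0576 / 0.4524 = -0.127

-0.127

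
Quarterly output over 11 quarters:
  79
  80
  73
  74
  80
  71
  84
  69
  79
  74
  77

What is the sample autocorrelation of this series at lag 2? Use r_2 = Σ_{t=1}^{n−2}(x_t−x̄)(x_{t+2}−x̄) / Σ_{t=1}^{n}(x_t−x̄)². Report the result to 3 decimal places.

Mean x̄ = (79 + 80 + 73 + 74 + 80 + 71 + 84 + 69 + 79 + 74 + 77)/11 = 76.3636
Numerator Σ_{t=1}^{9}(x_t−x̄)(x_{t+2}−x̄) = 89.4628
Denominator Σ(x_t−x̄)² = 204.5455
r_2 = 89.4628 / 204.5455 = 0.437

0.437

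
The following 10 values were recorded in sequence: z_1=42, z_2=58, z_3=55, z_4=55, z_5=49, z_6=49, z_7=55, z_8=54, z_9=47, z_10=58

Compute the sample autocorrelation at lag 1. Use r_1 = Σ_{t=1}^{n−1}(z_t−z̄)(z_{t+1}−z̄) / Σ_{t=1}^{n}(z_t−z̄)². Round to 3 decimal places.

-0.314

Mean z̄ = (42 + 58 + 55 + 55 + 49 + 49 + 55 + 54 + 47 + 58)/10 = 52.2000
Numerator Σ_{t=1}^{9}(z_t−z̄)(z_{t+1}−z̄) = -77.2400
Denominator Σ(z_t−z̄)² = 245.6000
r_1 = -77.2400 / 245.6000 = -0.314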